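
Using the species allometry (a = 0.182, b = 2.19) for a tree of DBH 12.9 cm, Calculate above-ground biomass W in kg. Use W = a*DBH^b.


Formula: W = a * DBH^b  (allometric power law)
DBH^b = 12.9^2.19 = 270.5151
W = 0.182 * 270.5151 = 49.2 kg

49.2


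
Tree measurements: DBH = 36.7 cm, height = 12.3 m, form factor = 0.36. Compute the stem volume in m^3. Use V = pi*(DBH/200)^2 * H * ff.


Formula: V = pi * (DBH/200)^2 * H * ff
Radius = DBH/200 = 36.7/200 = 0.1835 m
Radius^2 = 0.1835^2 = 0.03367225 m^2
V = pi * 0.03367225 * 12.3 * 0.36
V = 0.468 m^3

0.468


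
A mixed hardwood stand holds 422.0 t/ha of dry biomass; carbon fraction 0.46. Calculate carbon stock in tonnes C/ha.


Formula: Carbon Stock = Biomass * Carbon Fraction
C = 422.0 t/ha * 0.46
C = 194.1 t C/ha

194.1


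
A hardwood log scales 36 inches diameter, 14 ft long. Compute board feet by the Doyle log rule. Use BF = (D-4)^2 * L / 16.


Doyle: BF = (D - 4)^2 * L / 16
Adjusted diameter = 36 - 4 = 32 in
(D-4)^2 = 32^2 = 1024
BF = 1024 * 14 / 16 = 896 BF

896


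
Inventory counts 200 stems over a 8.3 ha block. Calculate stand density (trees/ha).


Formula: Stand Density = N_trees / Area_ha
Density = 200 trees / 8.3 ha
Density = 24 trees/ha

24


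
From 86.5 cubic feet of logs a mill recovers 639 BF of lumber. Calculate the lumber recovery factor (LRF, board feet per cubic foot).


Formula: LRF = Lumber Output (BF) / Log Input (ft^3)
LRF = 639 BF / 86.5 ft^3
LRF = 7.39 BF/ft^3

7.39


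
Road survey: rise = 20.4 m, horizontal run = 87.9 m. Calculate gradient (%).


Formula: Gradient = rise / run * 100
Gradient = 20.4 / 87.9 * 100 = 23.2%

23.2


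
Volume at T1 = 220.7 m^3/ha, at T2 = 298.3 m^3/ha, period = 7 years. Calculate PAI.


Formula: PAI = (V_T2 - V_T1) / (T2 - T1)
Volume increment = 298.3 - 220.7 = 77.6 m^3/ha
PAI = 77.6 / 7 = 11.09 m^3/ha/year

11.09


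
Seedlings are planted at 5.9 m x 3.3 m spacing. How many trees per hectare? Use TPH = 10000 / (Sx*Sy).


Formula: TPH = 10000 m^2/ha / (spacing_x * spacing_y)
Area per tree = 5.9 m * 3.3 m = 19.47 m^2
TPH = 10000 / 19.47 = 514 trees/ha

514


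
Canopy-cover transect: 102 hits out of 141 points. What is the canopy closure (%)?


Formula: Canopy closure = covered points / total points * 100
Closure = 102 / 141 * 100
Closure = 0.7234 * 100 = 72.3%

72.3


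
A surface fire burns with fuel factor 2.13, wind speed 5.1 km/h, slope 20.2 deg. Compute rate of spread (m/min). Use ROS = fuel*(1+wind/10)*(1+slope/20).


Formula: ROS = fuel * (1 + wind/10) * (1 + slope/20)
Wind factor = 1 + 5.1/10 = 1.51
Slope factor = 1 + 20.2/20 = 2.01
ROS = 2.13 * 1.51 * 2.01 = 6.46 m/min

6.46


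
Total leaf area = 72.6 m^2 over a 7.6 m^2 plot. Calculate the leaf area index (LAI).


Formula: LAI = total leaf area / ground area  (dimensionless)
LAI = 72.6 m^2 / 7.6 m^2
LAI = 9.55

9.55


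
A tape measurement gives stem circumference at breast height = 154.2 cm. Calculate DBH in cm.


Formula: DBH = C / pi
DBH = 154.2 / pi
pi = 3.14159...
DBH = 49.1 cm

49.1


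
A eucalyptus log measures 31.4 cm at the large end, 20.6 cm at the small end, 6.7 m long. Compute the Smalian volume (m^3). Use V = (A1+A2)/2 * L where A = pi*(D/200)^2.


Smalian: V = (A1 + A2)/2 * L,  A = pi*(D/200)^2
A1 = pi*(31.4/200)^2 = 0.077437 m^2
A2 = pi*(20.6/200)^2 = 0.033329 m^2
V = (0.077437+0.033329)/2*6.7 = 0.3711 m^3

0.3711


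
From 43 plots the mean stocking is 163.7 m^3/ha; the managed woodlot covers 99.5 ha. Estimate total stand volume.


Formula: Total Volume = Mean Volume per ha * Total Area
Total Volume = 163.7 m^3/ha * 99.5 ha
Total Volume = 16288 m^3

16288


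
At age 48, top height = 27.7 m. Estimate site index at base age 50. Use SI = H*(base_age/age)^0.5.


Formula: SI = H_dom * (base_age / age)^0.5
Age ratio = 50 / 48 = 1.04167
sqrt(age_ratio) = 1.02062
SI = 27.7 * 1.02062 = 28.3 m

28.3


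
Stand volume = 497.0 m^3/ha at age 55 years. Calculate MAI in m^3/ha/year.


Formula: MAI = Total Volume / Stand Age
MAI = 497.0 m^3/ha / 55 years
MAI = 9.04 m^3/ha/year

9.04


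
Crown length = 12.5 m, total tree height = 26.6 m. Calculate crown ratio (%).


Formula: Crown Ratio = (Crown Length / Total Height) * 100
CR = (12.5 m / 26.6 m) * 100
CR = 0.4699 * 100 = 47.0%

47.0


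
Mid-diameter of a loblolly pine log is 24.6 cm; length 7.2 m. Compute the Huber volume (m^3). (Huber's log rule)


Huber: V = Am * L,  Am = pi*(Dm/200)^2
Am = pi*(24.6/200)^2 = 0.047529 m^2
V = 0.047529*7.2 = 0.3422 m^3

0.3422


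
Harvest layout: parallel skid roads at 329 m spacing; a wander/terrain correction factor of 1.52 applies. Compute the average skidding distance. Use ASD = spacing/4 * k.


Formula: ASD = (spacing / 4) * correction
Uncorrected distance = spacing / 4 = 329 / 4 = 82.25 m
ASD = 82.25 * 1.52 = 125 m

125


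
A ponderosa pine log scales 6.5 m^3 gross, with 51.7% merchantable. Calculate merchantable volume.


Formula: MV = V_total * (merchantable_pct / 100)
Merchantable fraction = 51.7% / 100 = 0.517
MV = 6.5 m^3 * 0.517 = 3.361 m^3

3.361


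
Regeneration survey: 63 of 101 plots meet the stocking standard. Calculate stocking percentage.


Formula: Stocking % = stocked plots / total plots * 100
Stocking = 63 / 101 * 100
Stocking = 0.6238 * 100 = 62.4%

62.4


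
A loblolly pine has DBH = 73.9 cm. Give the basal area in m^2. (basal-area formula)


Formula: BA = pi * (DBH/2)^2 / 10000  (cm^2 to m^2)
Radius = DBH/2 = 73.9/2 = 36.95 cm
BA = pi * 36.95^2 / 10000
   = 4289.2243 cm^2 / 10000
   = 0.4289 m^2

0.4289


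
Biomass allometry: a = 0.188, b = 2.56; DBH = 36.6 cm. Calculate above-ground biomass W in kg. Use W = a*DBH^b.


Formula: W = a * DBH^b  (allometric power law)
DBH^b = 36.6^2.56 = 10057.9988
W = 0.188 * 10057.9988 = 1890.9 kg

1890.9


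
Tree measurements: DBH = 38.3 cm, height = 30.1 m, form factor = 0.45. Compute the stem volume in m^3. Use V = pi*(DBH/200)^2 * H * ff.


Formula: V = pi * (DBH/200)^2 * H * ff
Radius = DBH/200 = 38.3/200 = 0.1915 m
Radius^2 = 0.1915^2 = 0.03667225 m^2
V = pi * 0.03667225 * 30.1 * 0.45
V = 1.561 m^3

1.561


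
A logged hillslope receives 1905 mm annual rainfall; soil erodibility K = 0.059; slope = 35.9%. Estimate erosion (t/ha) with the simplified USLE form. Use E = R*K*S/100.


Formula: E = R * K * S / 100  (simplified USLE)
R * K = 1905 * 0.059 = 112.395
E = 112.395 * 35.9 / 100 = 40.35 t/ha

40.35


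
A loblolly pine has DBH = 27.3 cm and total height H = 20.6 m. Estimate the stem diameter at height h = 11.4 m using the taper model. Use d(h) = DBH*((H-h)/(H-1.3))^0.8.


Taper: d(h) = DBH * ((H - h) / (H - 1.3))^0.8
Numerator = H - h = 20.6 - 11.4 = 9.2 m
Denominator = H - 1.3 = 20.6 - 1.3 = 19.3 m
Ratio = 9.2 / 19.3 = 0.47668
d = 27.3 * 0.47668^0.8 = 15.1 cm

15.1


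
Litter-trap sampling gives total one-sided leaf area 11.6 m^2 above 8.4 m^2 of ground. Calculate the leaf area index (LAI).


Formula: LAI = total leaf area / ground area  (dimensionless)
LAI = 11.6 m^2 / 8.4 m^2
LAI = 1.38

1.38


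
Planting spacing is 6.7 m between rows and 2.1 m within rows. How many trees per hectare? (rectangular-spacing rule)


Formula: TPH = 10000 m^2/ha / (spacing_x * spacing_y)
Area per tree = 6.7 m * 2.1 m = 14.07 m^2
TPH = 10000 / 14.07 = 711 trees/ha

711


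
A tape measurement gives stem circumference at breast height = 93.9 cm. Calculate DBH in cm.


Formula: DBH = C / pi
DBH = 93.9 / pi
pi = 3.14159...
DBH = 29.9 cm

29.9


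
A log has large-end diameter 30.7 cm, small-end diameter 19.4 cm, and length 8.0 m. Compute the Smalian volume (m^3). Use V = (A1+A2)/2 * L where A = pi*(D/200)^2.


Smalian: V = (A1 + A2)/2 * L,  A = pi*(D/200)^2
A1 = pi*(30.7/200)^2 = 0.074023 m^2
A2 = pi*(19.4/200)^2 = 0.029559 m^2
V = (0.074023+0.029559)/2*8.0 = 0.4143 m^3

0.4143


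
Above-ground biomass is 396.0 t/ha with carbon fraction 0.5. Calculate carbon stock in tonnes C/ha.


Formula: Carbon Stock = Biomass * Carbon Fraction
C = 396.0 t/ha * 0.5
C = 198.0 t C/ha

198.0


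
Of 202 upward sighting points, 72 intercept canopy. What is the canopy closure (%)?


Formula: Canopy closure = covered points / total points * 100
Closure = 72 / 202 * 100
Closure = 0.3564 * 100 = 35.6%

35.6


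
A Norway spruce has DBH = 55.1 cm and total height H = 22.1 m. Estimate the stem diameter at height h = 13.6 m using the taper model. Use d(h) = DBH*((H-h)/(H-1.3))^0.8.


Taper: d(h) = DBH * ((H - h) / (H - 1.3))^0.8
Numerator = H - h = 22.1 - 13.6 = 8.5 m
Denominator = H - 1.3 = 22.1 - 1.3 = 20.8 m
Ratio = 8.5 / 20.8 = 0.40865
d = 55.1 * 0.40865^0.8 = 26.9 cm

26.9


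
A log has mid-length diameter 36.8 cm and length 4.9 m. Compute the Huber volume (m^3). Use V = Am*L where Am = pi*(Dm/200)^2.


Huber: V = Am * L,  Am = pi*(Dm/200)^2
Am = pi*(36.8/200)^2 = 0.106362 m^2
V = 0.106362*4.9 = 0.5212 m^3

0.5212


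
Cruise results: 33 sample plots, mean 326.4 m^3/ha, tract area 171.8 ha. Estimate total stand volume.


Formula: Total Volume = Mean Volume per ha * Total Area
Total Volume = 326.4 m^3/ha * 171.8 ha
Total Volume = 56076 m^3

56076


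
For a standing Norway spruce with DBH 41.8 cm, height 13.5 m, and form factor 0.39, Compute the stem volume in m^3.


Formula: V = pi * (DBH/200)^2 * H * ff
Radius = DBH/200 = 41.8/200 = 0.209 m
Radius^2 = 0.209^2 = 0.043681 m^2
V = pi * 0.043681 * 13.5 * 0.39
V = 0.723 m^3

0.723


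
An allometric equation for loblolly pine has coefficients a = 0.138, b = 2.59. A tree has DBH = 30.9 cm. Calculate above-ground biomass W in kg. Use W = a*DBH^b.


Formula: W = a * DBH^b  (allometric power law)
DBH^b = 30.9^2.59 = 7227.5726
W = 0.138 * 7227.5726 = 997.4 kg

997.4


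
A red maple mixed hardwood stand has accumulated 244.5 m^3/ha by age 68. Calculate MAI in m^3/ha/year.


Formula: MAI = Total Volume / Stand Age
MAI = 244.5 m^3/ha / 68 years
MAI = 3.6 m^3/ha/year

3.6


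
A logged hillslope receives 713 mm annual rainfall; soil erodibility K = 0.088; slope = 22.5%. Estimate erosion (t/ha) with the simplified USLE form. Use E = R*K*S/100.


Formula: E = R * K * S / 100  (simplified USLE)
R * K = 713 * 0.088 = 62.744
E = 62.744 * 22.5 / 100 = 14.12 t/ha

14.12


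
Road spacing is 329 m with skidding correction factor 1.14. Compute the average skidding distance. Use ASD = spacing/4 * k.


Formula: ASD = (spacing / 4) * correction
Uncorrected distance = spacing / 4 = 329 / 4 = 82.25 m
ASD = 82.25 * 1.14 = 94 m

94


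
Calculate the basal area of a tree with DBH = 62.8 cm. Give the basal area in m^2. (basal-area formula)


Formula: BA = pi * (DBH/2)^2 / 10000  (cm^2 to m^2)
Radius = DBH/2 = 62.8/2 = 31.4 cm
BA = pi * 31.4^2 / 10000
   = 3097.4847 cm^2 / 10000
   = 0.3097 m^2

0.3097


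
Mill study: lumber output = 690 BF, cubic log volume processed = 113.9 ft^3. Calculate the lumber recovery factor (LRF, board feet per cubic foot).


Formula: LRF = Lumber Output (BF) / Log Input (ft^3)
LRF = 690 BF / 113.9 ft^3
LRF = 6.06 BF/ft^3

6.06


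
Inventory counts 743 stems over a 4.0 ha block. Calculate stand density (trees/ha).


Formula: Stand Density = N_trees / Area_ha
Density = 743 trees / 4.0 ha
Density = 186 trees/ha

186


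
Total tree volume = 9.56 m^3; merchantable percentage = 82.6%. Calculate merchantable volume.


Formula: MV = V_total * (merchantable_pct / 100)
Merchantable fraction = 82.6% / 100 = 0.826
MV = 9.56 m^3 * 0.826 = 7.897 m^3

7.897


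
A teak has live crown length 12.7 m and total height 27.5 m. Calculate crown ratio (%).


Formula: Crown Ratio = (Crown Length / Total Height) * 100
CR = (12.7 m / 27.5 m) * 100
CR = 0.4618 * 100 = 46.2%

46.2


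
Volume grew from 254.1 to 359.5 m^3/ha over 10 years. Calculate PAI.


Formula: PAI = (V_T2 - V_T1) / (T2 - T1)
Volume increment = 359.5 - 254.1 = 105.4 m^3/ha
PAI = 105.4 / 10 = 10.54 m^3/ha/year

10.54


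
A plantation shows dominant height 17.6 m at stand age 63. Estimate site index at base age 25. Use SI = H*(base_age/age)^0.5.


Formula: SI = H_dom * (base_age / age)^0.5
Age ratio = 25 / 63 = 0.39683
sqrt(age_ratio) = 0.62994
SI = 17.6 * 0.62994 = 11.1 m

11.1


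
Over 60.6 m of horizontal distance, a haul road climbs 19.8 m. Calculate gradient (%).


Formula: Gradient = rise / run * 100
Gradient = 19.8 / 60.6 * 100 = 32.7%

32.7


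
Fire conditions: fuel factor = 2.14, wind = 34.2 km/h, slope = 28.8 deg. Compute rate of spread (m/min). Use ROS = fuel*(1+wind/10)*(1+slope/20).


Formula: ROS = fuel * (1 + wind/10) * (1 + slope/20)
Wind factor = 1 + 34.2/10 = 4.42
Slope factor = 1 + 28.8/20 = 2.44
ROS = 2.14 * 4.42 * 2.44 = 23.08 m/min

23.08


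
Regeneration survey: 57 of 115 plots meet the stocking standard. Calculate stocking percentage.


Formula: Stocking % = stocked plots / total plots * 100
Stocking = 57 / 115 * 100
Stocking = 0.4957 * 100 = 49.6%

49.6


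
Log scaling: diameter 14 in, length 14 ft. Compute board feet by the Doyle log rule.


Doyle: BF = (D - 4)^2 * L / 16
Adjusted diameter = 14 - 4 = 10 in
(D-4)^2 = 10^2 = 100
BF = 100 * 14 / 16 = 88 BF

88


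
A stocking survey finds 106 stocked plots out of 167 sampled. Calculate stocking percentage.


Formula: Stocking % = stocked plots / total plots * 100
Stocking = 106 / 167 * 100
Stocking = 0.6347 * 100 = 63.5%

63.5


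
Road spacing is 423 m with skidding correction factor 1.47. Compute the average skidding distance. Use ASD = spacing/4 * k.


Formula: ASD = (spacing / 4) * correction
Uncorrected distance = spacing / 4 = 423 / 4 = 105.75 m
ASD = 105.75 * 1.47 = 155 m

155


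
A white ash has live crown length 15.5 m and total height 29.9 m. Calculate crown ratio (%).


Formula: Crown Ratio = (Crown Length / Total Height) * 100
CR = (15.5 m / 29.9 m) * 100
CR = 0.5184 * 100 = 51.8%

51.8


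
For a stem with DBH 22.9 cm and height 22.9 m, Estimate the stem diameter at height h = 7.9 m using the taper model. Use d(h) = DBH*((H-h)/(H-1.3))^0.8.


Taper: d(h) = DBH * ((H - h) / (H - 1.3))^0.8
Numerator = H - h = 22.9 - 7.9 = 15.0 m
Denominator = H - 1.3 = 22.9 - 1.3 = 21.6 m
Ratio = 15.0 / 21.6 = 0.69444
d = 22.9 * 0.69444^0.8 = 17.1 cm

17.1


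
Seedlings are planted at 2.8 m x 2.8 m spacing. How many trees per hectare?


Formula: TPH = 10000 m^2/ha / (spacing_x * spacing_y)
Area per tree = 2.8 m * 2.8 m = 7.84 m^2
TPH = 10000 / 7.84 = 1276 trees/ha

1276


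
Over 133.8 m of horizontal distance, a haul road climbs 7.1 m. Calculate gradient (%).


Formula: Gradient = rise / run * 100
Gradient = 7.1 / 133.8 * 100 = 5.3%

5.3


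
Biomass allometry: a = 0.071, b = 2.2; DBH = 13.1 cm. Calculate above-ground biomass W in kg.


Formula: W = a * DBH^b  (allometric power law)
DBH^b = 13.1^2.2 = 287.076
W = 0.071 * 287.076 = 20.4 kg

20.4


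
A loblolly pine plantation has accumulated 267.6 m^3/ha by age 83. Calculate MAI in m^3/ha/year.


Formula: MAI = Total Volume / Stand Age
MAI = 267.6 m^3/ha / 83 years
MAI = 3.22 m^3/ha/year

3.22


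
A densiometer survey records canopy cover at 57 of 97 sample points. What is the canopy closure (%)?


Formula: Canopy closure = covered points / total points * 100
Closure = 57 / 97 * 100
Closure = 0.5876 * 100 = 58.8%

58.8


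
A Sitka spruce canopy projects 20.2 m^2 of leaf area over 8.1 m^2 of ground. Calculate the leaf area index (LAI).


Formula: LAI = total leaf area / ground area  (dimensionless)
LAI = 20.2 m^2 / 8.1 m^2
LAI = 2.49

2.49


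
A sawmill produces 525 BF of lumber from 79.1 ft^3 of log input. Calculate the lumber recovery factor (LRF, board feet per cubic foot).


Formula: LRF = Lumber Output (BF) / Log Input (ft^3)
LRF = 525 BF / 79.1 ft^3
LRF = 6.64 BF/ft^3

6.64


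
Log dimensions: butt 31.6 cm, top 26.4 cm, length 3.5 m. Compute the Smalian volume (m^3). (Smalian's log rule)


Smalian: V = (A1 + A2)/2 * L,  A = pi*(D/200)^2
A1 = pi*(31.6/200)^2 = 0.078427 m^2
A2 = pi*(26.4/200)^2 = 0.054739 m^2
V = (0.078427+0.054739)/2*3.5 = 0.233 m^3

0.233


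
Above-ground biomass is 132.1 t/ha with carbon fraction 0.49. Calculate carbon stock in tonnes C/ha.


Formula: Carbon Stock = Biomass * Carbon Fraction
C = 132.1 t/ha * 0.49
C = 64.7 t C/ha

64.7


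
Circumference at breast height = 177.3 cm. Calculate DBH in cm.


Formula: DBH = C / pi
DBH = 177.3 / pi
pi = 3.14159...
DBH = 56.4 cm

56.4


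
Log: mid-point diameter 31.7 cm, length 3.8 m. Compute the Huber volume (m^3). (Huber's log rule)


Huber: V = Am * L,  Am = pi*(Dm/200)^2
Am = pi*(31.7/200)^2 = 0.078924 m^2
V = 0.078924*3.8 = 0.2999 m^3

0.2999


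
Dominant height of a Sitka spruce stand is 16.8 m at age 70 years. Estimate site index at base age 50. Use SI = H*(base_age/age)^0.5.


Formula: SI = H_dom * (base_age / age)^0.5
Age ratio = 50 / 70 = 0.71429
sqrt(age_ratio) = 0.84515
SI = 16.8 * 0.84515 = 14.2 m

14.2


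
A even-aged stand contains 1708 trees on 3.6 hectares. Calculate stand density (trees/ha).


Formula: Stand Density = N_trees / Area_ha
Density = 1708 trees / 3.6 ha
Density = 474 trees/ha

474


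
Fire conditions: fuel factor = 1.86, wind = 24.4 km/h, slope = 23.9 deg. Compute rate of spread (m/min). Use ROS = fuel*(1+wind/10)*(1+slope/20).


Formula: ROS = fuel * (1 + wind/10) * (1 + slope/20)
Wind factor = 1 + 24.4/10 = 3.44
Slope factor = 1 + 23.9/20 = 2.195
ROS = 1.86 * 3.44 * 2.195 = 14.04 m/min

14.04


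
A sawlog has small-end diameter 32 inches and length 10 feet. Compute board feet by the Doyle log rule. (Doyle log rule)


Doyle: BF = (D - 4)^2 * L / 16
Adjusted diameter = 32 - 4 = 28 in
(D-4)^2 = 28^2 = 784
BF = 784 * 10 / 16 = 490 BF

490


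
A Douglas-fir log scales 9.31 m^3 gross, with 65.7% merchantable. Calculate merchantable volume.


Formula: MV = V_total * (merchantable_pct / 100)
Merchantable fraction = 65.7% / 100 = 0.657
MV = 9.31 m^3 * 0.657 = 6.117 m^3

6.117


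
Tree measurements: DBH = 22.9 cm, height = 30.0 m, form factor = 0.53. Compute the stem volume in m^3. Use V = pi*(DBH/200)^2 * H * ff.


Formula: V = pi * (DBH/200)^2 * H * ff
Radius = DBH/200 = 22.9/200 = 0.1145 m
Radius^2 = 0.1145^2 = 0.01311025 m^2
V = pi * 0.01311025 * 30.0 * 0.53
V = 0.655 m^3

0.655


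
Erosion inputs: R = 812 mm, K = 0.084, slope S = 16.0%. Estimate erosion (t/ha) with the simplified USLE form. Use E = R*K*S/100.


Formula: E = R * K * S / 100  (simplified USLE)
R * K = 812 * 0.084 = 68.208
E = 68.208 * 16.0 / 100 = 10.91 t/ha

10.91


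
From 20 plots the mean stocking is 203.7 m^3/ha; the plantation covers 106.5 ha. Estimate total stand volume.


Formula: Total Volume = Mean Volume per ha * Total Area
Total Volume = 203.7 m^3/ha * 106.5 ha
Total Volume = 21694 m^3

21694


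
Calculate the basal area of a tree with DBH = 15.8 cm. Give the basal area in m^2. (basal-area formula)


Formula: BA = pi * (DBH/2)^2 / 10000  (cm^2 to m^2)
Radius = DBH/2 = 15.8/2 = 7.9 cm
BA = pi * 7.9^2 / 10000
   = 196.0668 cm^2 / 10000
   = 0.0196 m^2

0.0196


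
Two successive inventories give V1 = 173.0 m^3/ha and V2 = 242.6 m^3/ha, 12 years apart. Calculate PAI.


Formula: PAI = (V_T2 - V_T1) / (T2 - T1)
Volume increment = 242.6 - 173.0 = 69.6 m^3/ha
PAI = 69.6 / 12 = 5.8 m^3/ha/year

5.8


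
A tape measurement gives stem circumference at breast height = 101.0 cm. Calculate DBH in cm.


Formula: DBH = C / pi
DBH = 101.0 / pi
pi = 3.14159...
DBH = 32.1 cm

32.1


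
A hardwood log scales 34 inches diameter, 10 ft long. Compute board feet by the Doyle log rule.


Doyle: BF = (D - 4)^2 * L / 16
Adjusted diameter = 34 - 4 = 30 in
(D-4)^2 = 30^2 = 900
BF = 900 * 10 / 16 = 563 BF

563


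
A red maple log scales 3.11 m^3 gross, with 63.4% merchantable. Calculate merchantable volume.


Formula: MV = V_total * (merchantable_pct / 100)
Merchantable fraction = 63.4% / 100 = 0.634
MV = 3.11 m^3 * 0.634 = 1.972 m^3

1.972


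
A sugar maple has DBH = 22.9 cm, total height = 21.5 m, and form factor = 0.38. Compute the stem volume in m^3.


Formula: V = pi * (DBH/200)^2 * H * ff
Radius = DBH/200 = 22.9/200 = 0.1145 m
Radius^2 = 0.1145^2 = 0.01311025 m^2
V = pi * 0.01311025 * 21.5 * 0.38
V = 0.336 m^3

0.336


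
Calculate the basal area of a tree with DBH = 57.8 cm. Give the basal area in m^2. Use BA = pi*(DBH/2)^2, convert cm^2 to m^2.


Formula: BA = pi * (DBH/2)^2 / 10000  (cm^2 to m^2)
Radius = DBH/2 = 57.8/2 = 28.9 cm
BA = pi * 28.9^2 / 10000
   = 2623.8896 cm^2 / 10000
   = 0.2624 m^2

0.2624


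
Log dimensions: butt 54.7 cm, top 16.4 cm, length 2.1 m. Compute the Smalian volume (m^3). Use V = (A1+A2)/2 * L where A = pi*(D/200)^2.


Smalian: V = (A1 + A2)/2 * L,  A = pi*(D/200)^2
A1 = pi*(54.7/200)^2 = 0.234998 m^2
A2 = pi*(16.4/200)^2 = 0.021124 m^2
V = (0.234998+0.021124)/2*2.1 = 0.2689 m^3

0.2689


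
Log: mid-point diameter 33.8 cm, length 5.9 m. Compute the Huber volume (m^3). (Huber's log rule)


Huber: V = Am * L,  Am = pi*(Dm/200)^2
Am = pi*(33.8/200)^2 = 0.089727 m^2
V = 0.089727*5.9 = 0.5294 m^3

0.5294


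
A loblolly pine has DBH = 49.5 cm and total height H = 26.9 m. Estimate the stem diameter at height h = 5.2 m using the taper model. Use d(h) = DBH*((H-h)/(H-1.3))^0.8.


Taper: d(h) = DBH * ((H - h) / (H - 1.3))^0.8
Numerator = H - h = 26.9 - 5.2 = 21.7 m
Denominator = H - 1.3 = 26.9 - 1.3 = 25.6 m
Ratio = 21.7 / 25.6 = 0.84766
d = 49.5 * 0.84766^0.8 = 43.4 cm

43.4


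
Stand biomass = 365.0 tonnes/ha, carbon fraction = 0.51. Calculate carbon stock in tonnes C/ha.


Formula: Carbon Stock = Biomass * Carbon Fraction
C = 365.0 t/ha * 0.51
C = 186.2 t C/ha

186.2


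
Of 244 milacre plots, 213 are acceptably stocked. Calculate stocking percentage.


Formula: Stocking % = stocked plots / total plots * 100
Stocking = 213 / 244 * 100
Stocking = 0.873 * 100 = 87.3%

87.3


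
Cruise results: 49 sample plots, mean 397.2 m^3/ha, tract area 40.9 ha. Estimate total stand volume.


Formula: Total Volume = Mean Volume per ha * Total Area
Total Volume = 397.2 m^3/ha * 40.9 ha
Total Volume = 16245 m^3

16245


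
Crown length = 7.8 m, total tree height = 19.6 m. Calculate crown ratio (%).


Formula: Crown Ratio = (Crown Length / Total Height) * 100
CR = (7.8 m / 19.6 m) * 100
CR = 0.398 * 100 = 39.8%

39.8


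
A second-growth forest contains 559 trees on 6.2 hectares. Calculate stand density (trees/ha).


Formula: Stand Density = N_trees / Area_ha
Density = 559 trees / 6.2 ha
Density = 90 trees/ha

90


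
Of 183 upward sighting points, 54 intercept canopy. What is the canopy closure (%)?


Formula: Canopy closure = covered points / total points * 100
Closure = 54 / 183 * 100
Closure = 0.2951 * 100 = 29.5%

29.5


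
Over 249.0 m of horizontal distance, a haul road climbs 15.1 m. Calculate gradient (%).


Formula: Gradient = rise / run * 100
Gradient = 15.1 / 249.0 * 100 = 6.1%

6.1


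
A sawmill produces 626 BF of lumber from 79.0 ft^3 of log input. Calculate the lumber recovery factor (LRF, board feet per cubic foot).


Formula: LRF = Lumber Output (BF) / Log Input (ft^3)
LRF = 626 BF / 79.0 ft^3
LRF = 7.92 BF/ft^3

7.92


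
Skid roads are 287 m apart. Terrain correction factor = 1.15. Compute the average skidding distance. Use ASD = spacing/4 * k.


Formula: ASD = (spacing / 4) * correction
Uncorrected distance = spacing / 4 = 287 / 4 = 71.75 m
ASD = 71.75 * 1.15 = 83 m

83


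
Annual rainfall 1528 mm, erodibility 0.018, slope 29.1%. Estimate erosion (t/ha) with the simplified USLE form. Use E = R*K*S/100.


Formula: E = R * K * S / 100  (simplified USLE)
R * K = 1528 * 0.018 = 27.504
E = 27.504 * 29.1 / 100 = 8.0 t/ha

8.0


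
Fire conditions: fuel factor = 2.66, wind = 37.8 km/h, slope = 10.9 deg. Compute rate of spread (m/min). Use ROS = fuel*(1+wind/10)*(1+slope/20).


Formula: ROS = fuel * (1 + wind/10) * (1 + slope/20)
Wind factor = 1 + 37.8/10 = 4.78
Slope factor = 1 + 10.9/20 = 1.545
ROS = 2.66 * 4.78 * 1.545 = 19.64 m/min

19.64


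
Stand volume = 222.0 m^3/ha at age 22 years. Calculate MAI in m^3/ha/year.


Formula: MAI = Total Volume / Stand Age
MAI = 222.0 m^3/ha / 22 years
MAI = 10.09 m^3/ha/year

10.09


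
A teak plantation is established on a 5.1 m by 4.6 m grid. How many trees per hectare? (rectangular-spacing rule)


Formula: TPH = 10000 m^2/ha / (spacing_x * spacing_y)
Area per tree = 5.1 m * 4.6 m = 23.46 m^2
TPH = 10000 / 23.46 = 426 trees/ha

426


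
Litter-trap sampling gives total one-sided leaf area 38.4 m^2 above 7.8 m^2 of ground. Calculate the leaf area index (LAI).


Formula: LAI = total leaf area / ground area  (dimensionless)
LAI = 38.4 m^2 / 7.8 m^2
LAI = 4.92

4.92


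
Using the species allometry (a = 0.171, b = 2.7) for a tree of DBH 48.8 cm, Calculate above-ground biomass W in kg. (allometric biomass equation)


Formula: W = a * DBH^b  (allometric power law)
DBH^b = 48.8^2.7 = 36202.0796
W = 0.171 * 36202.0796 = 6190.6 kg

6190.6


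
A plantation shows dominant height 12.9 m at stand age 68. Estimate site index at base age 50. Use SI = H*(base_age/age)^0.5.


Formula: SI = H_dom * (base_age / age)^0.5
Age ratio = 50 / 68 = 0.73529
sqrt(age_ratio) = 0.85749
SI = 12.9 * 0.85749 = 11.1 m

11.1


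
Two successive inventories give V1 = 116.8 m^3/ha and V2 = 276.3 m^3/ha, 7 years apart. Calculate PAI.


Formula: PAI = (V_T2 - V_T1) / (T2 - T1)
Volume increment = 276.3 - 116.8 = 159.5 m^3/ha
PAI = 159.5 / 7 = 22.79 m^3/ha/year

22.79


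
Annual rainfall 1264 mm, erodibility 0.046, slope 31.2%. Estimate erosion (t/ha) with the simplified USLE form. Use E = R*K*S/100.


Formula: E = R * K * S / 100  (simplified USLE)
R * K = 1264 * 0.046 = 58.144
E = 58.144 * 31.2 / 100 = 18.14 t/ha

18.14


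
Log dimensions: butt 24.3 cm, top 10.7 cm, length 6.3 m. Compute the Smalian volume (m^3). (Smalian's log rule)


Smalian: V = (A1 + A2)/2 * L,  A = pi*(D/200)^2
A1 = pi*(24.3/200)^2 = 0.046377 m^2
A2 = pi*(10.7/200)^2 = 0.008992 m^2
V = (0.046377+0.008992)/2*6.3 = 0.1744 m^3

0.1744


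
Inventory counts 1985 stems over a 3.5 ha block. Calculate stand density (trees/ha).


Formula: Stand Density = N_trees / Area_ha
Density = 1985 trees / 3.5 ha
Density = 567 trees/ha

567


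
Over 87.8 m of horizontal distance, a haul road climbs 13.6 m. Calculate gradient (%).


Formula: Gradient = rise / run * 100
Gradient = 13.6 / 87.8 * 100 = 15.5%

15.5


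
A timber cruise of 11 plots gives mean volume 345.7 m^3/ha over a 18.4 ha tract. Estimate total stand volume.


Formula: Total Volume = Mean Volume per ha * Total Area
Total Volume = 345.7 m^3/ha * 18.4 ha
Total Volume = 6361 m^3

6361


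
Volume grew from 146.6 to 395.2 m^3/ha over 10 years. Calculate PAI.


Formula: PAI = (V_T2 - V_T1) / (T2 - T1)
Volume increment = 395.2 - 146.6 = 248.6 m^3/ha
PAI = 248.6 / 10 = 24.86 m^3/ha/year

24.86


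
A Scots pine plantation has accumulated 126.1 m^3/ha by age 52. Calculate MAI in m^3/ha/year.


Formula: MAI = Total Volume / Stand Age
MAI = 126.1 m^3/ha / 52 years
MAI = 2.43 m^3/ha/year

2.43


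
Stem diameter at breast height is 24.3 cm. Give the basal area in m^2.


Formula: BA = pi * (DBH/2)^2 / 10000  (cm^2 to m^2)
Radius = DBH/2 = 24.3/2 = 12.15 cm
BA = pi * 12.15^2 / 10000
   = 463.7698 cm^2 / 10000
   = 0.0464 m^2

0.0464


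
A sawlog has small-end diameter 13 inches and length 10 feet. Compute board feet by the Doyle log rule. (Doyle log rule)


Doyle: BF = (D - 4)^2 * L / 16
Adjusted diameter = 13 - 4 = 9 in
(D-4)^2 = 9^2 = 81
BF = 81 * 10 / 16 = 51 BF

51


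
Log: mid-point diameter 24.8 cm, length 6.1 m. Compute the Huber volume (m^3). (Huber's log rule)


Huber: V = Am * L,  Am = pi*(Dm/200)^2
Am = pi*(24.8/200)^2 = 0.048305 m^2
V = 0.048305*6.1 = 0.2947 m^3

0.2947


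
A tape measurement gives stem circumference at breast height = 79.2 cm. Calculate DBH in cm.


Formula: DBH = C / pi
DBH = 79.2 / pi
pi = 3.14159...
DBH = 25.2 cm

25.2


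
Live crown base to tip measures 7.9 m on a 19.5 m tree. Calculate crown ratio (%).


Formula: Crown Ratio = (Crown Length / Total Height) * 100
CR = (7.9 m / 19.5 m) * 100
CR = 0.4051 * 100 = 40.5%

40.5


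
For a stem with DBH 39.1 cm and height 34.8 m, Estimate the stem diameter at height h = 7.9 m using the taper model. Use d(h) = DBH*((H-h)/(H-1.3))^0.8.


Taper: d(h) = DBH * ((H - h) / (H - 1.3))^0.8
Numerator = H - h = 34.8 - 7.9 = 26.9 m
Denominator = H - 1.3 = 34.8 - 1.3 = 33.5 m
Ratio = 26.9 / 33.5 = 0.80299
d = 39.1 * 0.80299^0.8 = 32.8 cm

32.8


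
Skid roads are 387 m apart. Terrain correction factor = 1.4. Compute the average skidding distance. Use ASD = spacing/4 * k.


Formula: ASD = (spacing / 4) * correction
Uncorrected distance = spacing / 4 = 387 / 4 = 96.75 m
ASD = 96.75 * 1.4 = 135 m

135


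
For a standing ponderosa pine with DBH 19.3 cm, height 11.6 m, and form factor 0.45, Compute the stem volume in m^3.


Formula: V = pi * (DBH/200)^2 * H * ff
Radius = DBH/200 = 19.3/200 = 0.0965 m
Radius^2 = 0.0965^2 = 0.00931225 m^2
V = pi * 0.00931225 * 11.6 * 0.45
V = 0.153 m^3

0.153


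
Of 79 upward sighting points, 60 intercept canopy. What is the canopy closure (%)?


Formula: Canopy closure = covered points / total points * 100
Closure = 60 / 79 * 100
Closure = 0.7595 * 100 = 75.9%

75.9


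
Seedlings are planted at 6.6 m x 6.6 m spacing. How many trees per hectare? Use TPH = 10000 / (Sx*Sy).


Formula: TPH = 10000 m^2/ha / (spacing_x * spacing_y)
Area per tree = 6.6 m * 6.6 m = 43.56 m^2
TPH = 10000 / 43.56 = 230 trees/ha

230


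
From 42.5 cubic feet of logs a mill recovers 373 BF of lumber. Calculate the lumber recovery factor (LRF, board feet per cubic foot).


Formula: LRF = Lumber Output (BF) / Log Input (ft^3)
LRF = 373 BF / 42.5 ft^3
LRF = 8.78 BF/ft^3

8.78


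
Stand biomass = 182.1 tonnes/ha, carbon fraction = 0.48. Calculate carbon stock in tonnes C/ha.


Formula: Carbon Stock = Biomass * Carbon Fraction
C = 182.1 t/ha * 0.48
C = 87.4 t C/ha

87.4


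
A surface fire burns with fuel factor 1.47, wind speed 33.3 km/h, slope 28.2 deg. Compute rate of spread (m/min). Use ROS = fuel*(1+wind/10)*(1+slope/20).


Formula: ROS = fuel * (1 + wind/10) * (1 + slope/20)
Wind factor = 1 + 33.3/10 = 4.33
Slope factor = 1 + 28.2/20 = 2.41
ROS = 1.47 * 4.33 * 2.41 = 15.34 m/min

15.34


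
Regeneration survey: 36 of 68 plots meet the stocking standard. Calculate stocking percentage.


Formula: Stocking % = stocked plots / total plots * 100
Stocking = 36 / 68 * 100
Stocking = 0.5294 * 100 = 52.9%

52.9


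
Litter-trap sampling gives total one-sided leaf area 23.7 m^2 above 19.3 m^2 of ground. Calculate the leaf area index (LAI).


Formula: LAI = total leaf area / ground area  (dimensionless)
LAI = 23.7 m^2 / 19.3 m^2
LAI = 1.23

1.23


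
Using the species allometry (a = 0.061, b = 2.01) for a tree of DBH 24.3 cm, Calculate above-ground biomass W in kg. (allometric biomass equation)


Formula: W = a * DBH^b  (allometric power law)
DBH^b = 24.3^2.01 = 609.6332
W = 0.061 * 609.6332 = 37.2 kg

37.2


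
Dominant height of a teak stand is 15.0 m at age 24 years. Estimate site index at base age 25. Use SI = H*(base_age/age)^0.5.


Formula: SI = H_dom * (base_age / age)^0.5
Age ratio = 25 / 24 = 1.04167
sqrt(age_ratio) = 1.02062
SI = 15.0 * 1.02062 = 15.3 m

15.3


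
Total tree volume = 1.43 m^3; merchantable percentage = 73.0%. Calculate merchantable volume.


Formula: MV = V_total * (merchantable_pct / 100)
Merchantable fraction = 73.0% / 100 = 0.73
MV = 1.43 m^3 * 0.73 = 1.044 m^3

1.044


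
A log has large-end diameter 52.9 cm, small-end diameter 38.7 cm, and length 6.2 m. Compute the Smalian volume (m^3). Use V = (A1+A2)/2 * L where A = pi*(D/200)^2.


Smalian: V = (A1 + A2)/2 * L,  A = pi*(D/200)^2
A1 = pi*(52.9/200)^2 = 0.219787 m^2
A2 = pi*(38.7/200)^2 = 0.117628 m^2
V = (0.219787+0.117628)/2*6.2 = 1.046 m^3

1.046


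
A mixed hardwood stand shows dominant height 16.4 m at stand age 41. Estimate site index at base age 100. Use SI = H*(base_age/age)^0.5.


Formula: SI = H_dom * (base_age / age)^0.5
Age ratio = 100 / 41 = 2.43902
sqrt(age_ratio) = 1.56174
SI = 16.4 * 1.56174 = 25.6 m

25.6


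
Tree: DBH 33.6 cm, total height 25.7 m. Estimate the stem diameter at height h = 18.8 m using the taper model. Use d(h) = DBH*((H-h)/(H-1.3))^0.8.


Taper: d(h) = DBH * ((H - h) / (H - 1.3))^0.8
Numerator = H - h = 25.7 - 18.8 = 6.9 m
Denominator = H - 1.3 = 25.7 - 1.3 = 24.4 m
Ratio = 6.9 / 24.4 = 0.28279
d = 33.6 * 0.28279^0.8 = 12.2 cm

12.2


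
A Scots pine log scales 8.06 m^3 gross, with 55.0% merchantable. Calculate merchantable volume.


Formula: MV = V_total * (merchantable_pct / 100)
Merchantable fraction = 55.0% / 100 = 0.55
MV = 8.06 m^3 * 0.55 = 4.433 m^3

4.433


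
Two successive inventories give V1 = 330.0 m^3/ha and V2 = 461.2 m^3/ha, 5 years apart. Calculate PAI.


Formula: PAI = (V_T2 - V_T1) / (T2 - T1)
Volume increment = 461.2 - 330.0 = 131.2 m^3/ha
PAI = 131.2 / 5 = 26.24 m^3/ha/year

26.24


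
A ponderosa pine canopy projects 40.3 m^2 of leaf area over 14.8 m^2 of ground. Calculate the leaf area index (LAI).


Formula: LAI = total leaf area / ground area  (dimensionless)
LAI = 40.3 m^2 / 14.8 m^2
LAI = 2.72

2.72


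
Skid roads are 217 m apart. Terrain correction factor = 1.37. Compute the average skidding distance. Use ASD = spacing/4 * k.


Formula: ASD = (spacing / 4) * correction
Uncorrected distance = spacing / 4 = 217 / 4 = 54.25 m
ASD = 54.25 * 1.37 = 74 m

74


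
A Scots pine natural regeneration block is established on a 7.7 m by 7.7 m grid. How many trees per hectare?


Formula: TPH = 10000 m^2/ha / (spacing_x * spacing_y)
Area per tree = 7.7 m * 7.7 m = 59.29 m^2
TPH = 10000 / 59.29 = 169 trees/ha

169


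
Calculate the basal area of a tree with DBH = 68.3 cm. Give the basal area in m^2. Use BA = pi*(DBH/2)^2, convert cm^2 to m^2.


Formula: BA = pi * (DBH/2)^2 / 10000  (cm^2 to m^2)
Radius = DBH/2 = 68.3/2 = 34.15 cm
BA = pi * 34.15^2 / 10000
   = 3663.796 cm^2 / 10000
   = 0.3664 m^2

0.3664


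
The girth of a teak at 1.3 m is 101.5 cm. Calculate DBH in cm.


Formula: DBH = C / pi
DBH = 101.5 / pi
pi = 3.14159...
DBH = 32.3 cm

32.3


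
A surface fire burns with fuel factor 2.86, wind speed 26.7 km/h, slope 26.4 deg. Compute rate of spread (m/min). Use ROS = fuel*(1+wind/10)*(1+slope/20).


Formula: ROS = fuel * (1 + wind/10) * (1 + slope/20)
Wind factor = 1 + 26.7/10 = 3.67
Slope factor = 1 + 26.4/20 = 2.32
ROS = 2.86 * 3.67 * 2.32 = 24.35 m/min

24.35


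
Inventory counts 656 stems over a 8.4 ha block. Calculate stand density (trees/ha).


Formula: Stand Density = N_trees / Area_ha
Density = 656 trees / 8.4 ha
Density = 78 trees/ha

78


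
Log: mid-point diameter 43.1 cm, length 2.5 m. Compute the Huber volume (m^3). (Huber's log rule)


Huber: V = Am * L,  Am = pi*(Dm/200)^2
Am = pi*(43.1/200)^2 = 0.145896 m^2
V = 0.145896*2.5 = 0.3647 m^3

0.3647


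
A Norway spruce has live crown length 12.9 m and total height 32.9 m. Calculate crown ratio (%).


Formula: Crown Ratio = (Crown Length / Total Height) * 100
CR = (12.9 m / 32.9 m) * 100
CR = 0.3921 * 100 = 39.2%

39.2


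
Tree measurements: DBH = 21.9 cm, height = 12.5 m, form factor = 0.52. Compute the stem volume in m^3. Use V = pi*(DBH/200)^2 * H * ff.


Formula: V = pi * (DBH/200)^2 * H * ff
Radius = DBH/200 = 21.9/200 = 0.1095 m
Radius^2 = 0.1095^2 = 0.01199025 m^2
V = pi * 0.01199025 * 12.5 * 0.52
V = 0.245 m^3

0.245


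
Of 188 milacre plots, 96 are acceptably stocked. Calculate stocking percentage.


Formula: Stocking % = stocked plots / total plots * 100
Stocking = 96 / 188 * 100
Stocking = 0.5106 * 100 = 51.1%

51.1


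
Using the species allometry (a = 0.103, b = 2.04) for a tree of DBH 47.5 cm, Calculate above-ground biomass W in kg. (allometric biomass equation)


Formula: W = a * DBH^b  (allometric power law)
DBH^b = 47.5^2.04 = 2633.0249
W = 0.103 * 2633.0249 = 271.2 kg

271.2


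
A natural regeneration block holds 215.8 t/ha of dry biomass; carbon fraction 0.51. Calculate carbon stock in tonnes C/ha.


Formula: Carbon Stock = Biomass * Carbon Fraction
C = 215.8 t/ha * 0.51
C = 110.1 t C/ha

110.1


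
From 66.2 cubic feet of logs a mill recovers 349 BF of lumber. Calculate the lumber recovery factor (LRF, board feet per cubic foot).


Formula: LRF = Lumber Output (BF) / Log Input (ft^3)
LRF = 349 BF / 66.2 ft^3
LRF = 5.27 BF/ft^3

5.27


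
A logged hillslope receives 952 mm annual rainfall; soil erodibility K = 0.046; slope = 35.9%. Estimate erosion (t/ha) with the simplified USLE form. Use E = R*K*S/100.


Formula: E = R * K * S / 100  (simplified USLE)
R * K = 952 * 0.046 = 43.792
E = 43.792 * 35.9 / 100 = 15.72 t/ha

15.72


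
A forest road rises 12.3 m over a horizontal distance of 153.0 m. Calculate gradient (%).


Formula: Gradient = rise / run * 100
Gradient = 12.3 / 153.0 * 100 = 8.0%

8.0


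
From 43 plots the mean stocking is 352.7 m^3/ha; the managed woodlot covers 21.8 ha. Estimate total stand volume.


Formula: Total Volume = Mean Volume per ha * Total Area
Total Volume = 352.7 m^3/ha * 21.8 ha
Total Volume = 7689 m^3

7689


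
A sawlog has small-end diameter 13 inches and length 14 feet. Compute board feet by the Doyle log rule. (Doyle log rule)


Doyle: BF = (D - 4)^2 * L / 16
Adjusted diameter = 13 - 4 = 9 in
(D-4)^2 = 9^2 = 81
BF = 81 * 14 / 16 = 71 BF

71


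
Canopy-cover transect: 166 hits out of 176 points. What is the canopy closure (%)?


Formula: Canopy closure = covered points / total points * 100
Closure = 166 / 176 * 100
Closure = 0.9432 * 100 = 94.3%

94.3


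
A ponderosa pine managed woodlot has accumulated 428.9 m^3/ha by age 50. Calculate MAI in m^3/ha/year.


Formula: MAI = Total Volume / Stand Age
MAI = 428.9 m^3/ha / 50 years
MAI = 8.58 m^3/ha/year

8.58


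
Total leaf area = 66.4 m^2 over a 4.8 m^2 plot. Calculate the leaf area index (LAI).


Formula: LAI = total leaf area / ground area  (dimensionless)
LAI = 66.4 m^2 / 4.8 m^2
LAI = 13.83

13.83


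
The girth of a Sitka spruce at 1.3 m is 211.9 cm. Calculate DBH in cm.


Formula: DBH = C / pi
DBH = 211.9 / pi
pi = 3.14159...
DBH = 67.4 cm

67.4


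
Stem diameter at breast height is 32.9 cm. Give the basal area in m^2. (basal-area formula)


Formula: BA = pi * (DBH/2)^2 / 10000  (cm^2 to m^2)
Radius = DBH/2 = 32.9/2 = 16.45 cm
BA = pi * 16.45^2 / 10000
   = 850.1228 cm^2 / 10000
   = 0.085 m^2

0.085


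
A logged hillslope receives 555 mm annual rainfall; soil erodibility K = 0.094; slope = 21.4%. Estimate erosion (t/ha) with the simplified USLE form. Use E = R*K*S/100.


Formula: E = R * K * S / 100  (simplified USLE)
R * K = 555 * 0.094 = 52.17
E = 52.17 * 21.4 / 100 = 11.16 t/ha

11.16


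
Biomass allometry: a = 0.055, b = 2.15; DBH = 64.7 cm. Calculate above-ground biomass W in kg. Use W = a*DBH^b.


Formula: W = a * DBH^b  (allometric power law)
DBH^b = 64.7^2.15 = 7824.2768
W = 0.055 * 7824.2768 = 430.3 kg

430.3


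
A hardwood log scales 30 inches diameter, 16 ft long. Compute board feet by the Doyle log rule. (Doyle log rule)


Doyle: BF = (D - 4)^2 * L / 16
Adjusted diameter = 30 - 4 = 26 in
(D-4)^2 = 26^2 = 676
BF = 676 * 16 / 16 = 676 BF

676


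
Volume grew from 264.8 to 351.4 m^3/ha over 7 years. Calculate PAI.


Formula: PAI = (V_T2 - V_T1) / (T2 - T1)
Volume increment = 351.4 - 264.8 = 86.6 m^3/ha
PAI = 86.6 / 7 = 12.37 m^3/ha/year

12.37


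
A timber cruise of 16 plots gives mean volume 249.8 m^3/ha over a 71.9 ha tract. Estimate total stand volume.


Formula: Total Volume = Mean Volume per ha * Total Area
Total Volume = 249.8 m^3/ha * 71.9 ha
Total Volume = 17961 m^3

17961
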